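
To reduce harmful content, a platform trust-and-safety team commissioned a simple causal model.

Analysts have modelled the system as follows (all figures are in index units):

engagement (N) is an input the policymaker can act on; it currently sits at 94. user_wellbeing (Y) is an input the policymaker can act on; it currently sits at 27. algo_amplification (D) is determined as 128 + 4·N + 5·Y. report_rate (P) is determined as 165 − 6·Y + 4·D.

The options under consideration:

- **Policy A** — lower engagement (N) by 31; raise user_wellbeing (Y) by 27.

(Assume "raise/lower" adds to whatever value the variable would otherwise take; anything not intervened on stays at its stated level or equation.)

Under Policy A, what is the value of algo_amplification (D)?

Policy A (N − 31, Y + 27):
  N = 94 − 31 = 63
  Y = 27 + 27 = 54
  D = 128 + 4·63 + 5·54 = 650

650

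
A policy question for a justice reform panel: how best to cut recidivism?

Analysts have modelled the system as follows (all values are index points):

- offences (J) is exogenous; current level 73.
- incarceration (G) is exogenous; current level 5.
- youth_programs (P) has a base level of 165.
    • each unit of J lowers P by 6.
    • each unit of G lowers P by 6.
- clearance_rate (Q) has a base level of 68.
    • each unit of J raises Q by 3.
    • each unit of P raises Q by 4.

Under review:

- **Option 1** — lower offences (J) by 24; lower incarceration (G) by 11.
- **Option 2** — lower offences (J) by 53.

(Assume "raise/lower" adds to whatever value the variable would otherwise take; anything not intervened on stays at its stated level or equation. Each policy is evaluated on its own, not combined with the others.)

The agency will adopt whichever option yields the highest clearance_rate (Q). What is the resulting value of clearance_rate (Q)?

188

Option 1 (J − 24, G − 11):
  J = 73 − 24 = 49
  G = 5 − 11 = -6
  P = 165 − 6·49 − 6·(-6) = -93
  Q = 68 + 3·49 + 4·(-93) = -157
Option 2 (J − 53):
  J = 73 − 53 = 20
  G = 5
  P = 165 − 6·20 − 6·5 = 15
  Q = 68 + 3·20 + 4·15 = 188
Comparing — Option 1: Q=-157, Option 2: Q=188. Highest is 188 (Option 2).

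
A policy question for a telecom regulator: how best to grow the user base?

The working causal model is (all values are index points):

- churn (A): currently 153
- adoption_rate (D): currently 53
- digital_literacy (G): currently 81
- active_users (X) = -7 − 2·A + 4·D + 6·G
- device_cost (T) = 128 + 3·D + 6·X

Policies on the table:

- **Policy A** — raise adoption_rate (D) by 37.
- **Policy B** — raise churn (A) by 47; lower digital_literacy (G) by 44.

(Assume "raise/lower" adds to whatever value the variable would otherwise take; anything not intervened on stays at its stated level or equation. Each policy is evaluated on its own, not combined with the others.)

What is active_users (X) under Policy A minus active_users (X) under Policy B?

Policy A (D + 37):
  A = 153
  D = 53 + 37 = 90
  G = 81
  X = -7 − 2·153 + 4·90 + 6·81 = 533
Policy B (A + 47, G − 44):
  A = 153 + 47 = 200
  D = 53
  G = 81 − 44 = 37
  X = -7 − 2·200 + 4·53 + 6·37 = 27
X: 533 − 27 = 506

506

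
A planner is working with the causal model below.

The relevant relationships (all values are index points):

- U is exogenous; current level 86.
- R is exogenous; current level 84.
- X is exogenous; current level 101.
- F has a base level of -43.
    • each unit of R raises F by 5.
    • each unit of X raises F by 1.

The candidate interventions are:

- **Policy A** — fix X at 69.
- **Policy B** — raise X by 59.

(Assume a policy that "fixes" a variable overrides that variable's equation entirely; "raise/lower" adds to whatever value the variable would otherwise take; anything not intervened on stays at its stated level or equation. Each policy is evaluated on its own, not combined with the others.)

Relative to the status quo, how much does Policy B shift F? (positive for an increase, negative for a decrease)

Baseline:
  R = 84
  X = 101
  F = -43 + 5·84 + 101 = 478
Policy B (X + 59):
  R = 84
  X = 101 + 59 = 160
  F = -43 + 5·84 + 160 = 537
Change in F: 537 − 478 = 59

59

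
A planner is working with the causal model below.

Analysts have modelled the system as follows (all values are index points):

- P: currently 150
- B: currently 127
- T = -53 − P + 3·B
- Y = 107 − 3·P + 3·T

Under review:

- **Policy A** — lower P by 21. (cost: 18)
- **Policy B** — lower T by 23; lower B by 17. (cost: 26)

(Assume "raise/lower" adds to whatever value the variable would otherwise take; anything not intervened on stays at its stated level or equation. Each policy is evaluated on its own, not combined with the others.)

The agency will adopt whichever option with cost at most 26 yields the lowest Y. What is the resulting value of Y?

Policy A (P − 21):
  P = 150 − 21 = 129
  B = 127
  T = -53 − 129 + 3·127 = 199
  Y = 107 − 3·129 + 3·199 = 317
Policy B (T − 23, B − 17):
  P = 150
  B = 127 − 17 = 110
  T = -53 − 150 + 3·110 (−23 from intervention) = 104
  Y = 107 − 3·150 + 3·104 = -31
Comparing — Policy A: Y=317, Policy B: Y=-31. Lowest is -31 (Policy B).

-31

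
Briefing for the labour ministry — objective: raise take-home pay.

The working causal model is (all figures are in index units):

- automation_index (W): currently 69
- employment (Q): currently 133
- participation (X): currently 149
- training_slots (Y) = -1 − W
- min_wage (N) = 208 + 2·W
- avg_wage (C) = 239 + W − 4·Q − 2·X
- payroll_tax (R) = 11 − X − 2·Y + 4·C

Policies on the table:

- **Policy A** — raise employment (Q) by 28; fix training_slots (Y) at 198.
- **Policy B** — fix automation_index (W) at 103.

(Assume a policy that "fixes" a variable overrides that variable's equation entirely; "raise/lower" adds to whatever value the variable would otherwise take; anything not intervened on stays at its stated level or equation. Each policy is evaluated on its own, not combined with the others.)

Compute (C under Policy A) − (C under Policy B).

-146

Policy A (Q + 28, Y := 198):
  W = 69
  Q = 133 + 28 = 161
  X = 149
  C = 239 + 69 − 4·161 − 2·149 = -634
Policy B (W := 103):
  W = 103
  Q = 133
  X = 149
  C = 239 + 103 − 4·133 − 2·149 = -488
C: -634 − (-488) = -146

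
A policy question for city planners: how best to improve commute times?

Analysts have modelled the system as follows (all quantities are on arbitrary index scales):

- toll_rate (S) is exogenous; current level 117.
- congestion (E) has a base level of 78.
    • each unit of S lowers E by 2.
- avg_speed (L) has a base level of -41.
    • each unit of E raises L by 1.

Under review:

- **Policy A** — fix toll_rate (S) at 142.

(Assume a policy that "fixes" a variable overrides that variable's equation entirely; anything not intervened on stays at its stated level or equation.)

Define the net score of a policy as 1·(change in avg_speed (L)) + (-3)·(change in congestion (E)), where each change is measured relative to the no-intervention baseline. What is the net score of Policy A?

Baseline:
  S = 117
  E = 78 − 2·117 = -156
  L = -41 + (-156) = -197
Policy A (S := 142):
  S = 142
  E = 78 − 2·142 = -206
  L = -41 + (-206) = -247
ΔL = -247 − (-197) = -50; ΔE = -206 − (-156) = -50
Score = 1·(-50) + (-3)·(-50) = 100

100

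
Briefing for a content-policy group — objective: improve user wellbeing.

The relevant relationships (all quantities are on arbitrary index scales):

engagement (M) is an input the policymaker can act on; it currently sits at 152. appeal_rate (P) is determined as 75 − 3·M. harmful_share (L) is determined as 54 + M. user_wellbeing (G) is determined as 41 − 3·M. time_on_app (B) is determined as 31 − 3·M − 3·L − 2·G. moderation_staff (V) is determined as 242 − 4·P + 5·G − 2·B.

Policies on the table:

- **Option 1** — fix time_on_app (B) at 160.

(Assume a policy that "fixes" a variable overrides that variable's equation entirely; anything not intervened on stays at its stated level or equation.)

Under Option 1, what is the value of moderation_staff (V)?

Option 1 (B := 160):
  M = 152
  P = 75 − 3·152 = -381
  L = 54 + 152 = 206
  G = 41 − 3·152 = -415
  B = 160
  V = 242 − 4·(-381) + 5·(-415) − 2·160 = -629

-629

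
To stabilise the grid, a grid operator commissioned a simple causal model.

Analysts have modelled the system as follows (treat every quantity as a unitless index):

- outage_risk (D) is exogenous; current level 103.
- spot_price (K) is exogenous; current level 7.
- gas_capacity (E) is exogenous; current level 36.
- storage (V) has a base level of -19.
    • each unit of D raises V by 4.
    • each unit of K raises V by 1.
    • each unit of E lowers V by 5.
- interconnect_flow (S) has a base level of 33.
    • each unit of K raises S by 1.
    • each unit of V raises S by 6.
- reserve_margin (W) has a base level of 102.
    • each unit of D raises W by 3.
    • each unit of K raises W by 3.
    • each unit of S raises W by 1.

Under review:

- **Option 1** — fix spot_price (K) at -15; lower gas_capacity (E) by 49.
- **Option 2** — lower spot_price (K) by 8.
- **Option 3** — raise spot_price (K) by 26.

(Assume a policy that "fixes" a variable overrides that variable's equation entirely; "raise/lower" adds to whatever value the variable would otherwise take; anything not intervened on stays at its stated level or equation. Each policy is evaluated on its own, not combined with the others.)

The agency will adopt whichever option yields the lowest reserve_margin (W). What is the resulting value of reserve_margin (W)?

1712

Option 1 (K := -15, E − 49):
  D = 103
  K = -15
  E = 36 − 49 = -13
  V = -19 + 4·103 + (-15) − 5·(-13) = 443
  S = 33 + (-15) + 6·443 = 2676
  W = 102 + 3·103 + 3·(-15) + 2676 = 3042
Option 2 (K − 8):
  D = 103
  K = 7 − 8 = -1
  E = 36
  V = -19 + 4·103 + (-1) − 5·36 = 212
  S = 33 + (-1) + 6·212 = 1304
  W = 102 + 3·103 + 3·(-1) + 1304 = 1712
Option 3 (K + 26):
  D = 103
  K = 7 + 26 = 33
  E = 36
  V = -19 + 4·103 + 33 − 5·36 = 246
  S = 33 + 33 + 6·246 = 1542
  W = 102 + 3·103 + 3·33 + 1542 = 2052
Comparing — Option 1: W=3042, Option 2: W=1712, Option 3: W=2052. Lowest is 1712 (Option 2).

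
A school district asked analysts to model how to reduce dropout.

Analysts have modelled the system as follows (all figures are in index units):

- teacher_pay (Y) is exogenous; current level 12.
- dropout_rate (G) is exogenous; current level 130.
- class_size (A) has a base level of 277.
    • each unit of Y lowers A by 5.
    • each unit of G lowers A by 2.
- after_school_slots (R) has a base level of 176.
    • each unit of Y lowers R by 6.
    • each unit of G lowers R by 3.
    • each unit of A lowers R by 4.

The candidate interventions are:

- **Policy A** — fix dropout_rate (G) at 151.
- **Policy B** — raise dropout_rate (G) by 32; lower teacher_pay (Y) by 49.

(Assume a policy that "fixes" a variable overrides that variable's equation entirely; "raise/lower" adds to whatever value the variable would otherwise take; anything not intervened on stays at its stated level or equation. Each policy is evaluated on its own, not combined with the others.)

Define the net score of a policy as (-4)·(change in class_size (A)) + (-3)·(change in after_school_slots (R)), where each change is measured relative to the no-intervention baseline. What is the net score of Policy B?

Baseline:
  Y = 12
  G = 130
  A = 277 − 5·12 − 2·130 = -43
  R = 176 − 6·12 − 3·130 − 4·(-43) = -114
Policy B (G + 32, Y − 49):
  Y = 12 − 49 = -37
  G = 130 + 32 = 162
  A = 277 − 5·(-37) − 2·162 = 138
  R = 176 − 6·(-37) − 3·162 − 4·138 = -640
ΔA = 138 − (-43) = 181; ΔR = -640 − (-114) = -526
Score = (-4)·181 + (-3)·(-526) = 854

854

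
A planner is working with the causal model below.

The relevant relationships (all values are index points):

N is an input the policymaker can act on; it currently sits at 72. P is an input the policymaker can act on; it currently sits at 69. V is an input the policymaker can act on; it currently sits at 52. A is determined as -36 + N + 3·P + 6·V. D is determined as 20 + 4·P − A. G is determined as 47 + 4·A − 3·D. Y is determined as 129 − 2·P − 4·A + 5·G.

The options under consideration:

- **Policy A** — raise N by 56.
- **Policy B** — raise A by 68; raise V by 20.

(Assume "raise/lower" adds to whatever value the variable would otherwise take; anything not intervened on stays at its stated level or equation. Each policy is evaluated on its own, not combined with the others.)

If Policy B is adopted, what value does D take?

Policy B (A + 68, V + 20):
  N = 72
  P = 69
  V = 52 + 20 = 72
  A = -36 + 72 + 3·69 + 6·72 (+68 from intervention) = 743
  D = 20 + 4·69 − 743 = -447

-447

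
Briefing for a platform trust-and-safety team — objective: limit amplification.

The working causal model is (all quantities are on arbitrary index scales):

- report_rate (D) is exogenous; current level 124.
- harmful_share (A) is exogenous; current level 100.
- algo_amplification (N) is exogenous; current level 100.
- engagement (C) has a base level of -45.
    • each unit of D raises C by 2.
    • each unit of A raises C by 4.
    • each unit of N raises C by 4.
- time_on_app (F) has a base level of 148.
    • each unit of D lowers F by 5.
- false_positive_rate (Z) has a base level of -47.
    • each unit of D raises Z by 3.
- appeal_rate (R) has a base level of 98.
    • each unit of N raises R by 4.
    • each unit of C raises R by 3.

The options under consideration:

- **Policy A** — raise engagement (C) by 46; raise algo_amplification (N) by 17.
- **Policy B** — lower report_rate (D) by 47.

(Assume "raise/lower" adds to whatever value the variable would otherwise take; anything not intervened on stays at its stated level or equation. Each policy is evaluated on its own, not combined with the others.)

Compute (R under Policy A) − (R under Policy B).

Policy A (C + 46, N + 17):
  D = 124
  A = 100
  N = 100 + 17 = 117
  C = -45 + 2·124 + 4·100 + 4·117 (+46 from intervention) = 1117
  R = 98 + 4·117 + 3·1117 = 3917
Policy B (D − 47):
  D = 124 − 47 = 77
  A = 100
  N = 100
  C = -45 + 2·77 + 4·100 + 4·100 = 909
  R = 98 + 4·100 + 3·909 = 3225
R: 3917 − 3225 = 692

692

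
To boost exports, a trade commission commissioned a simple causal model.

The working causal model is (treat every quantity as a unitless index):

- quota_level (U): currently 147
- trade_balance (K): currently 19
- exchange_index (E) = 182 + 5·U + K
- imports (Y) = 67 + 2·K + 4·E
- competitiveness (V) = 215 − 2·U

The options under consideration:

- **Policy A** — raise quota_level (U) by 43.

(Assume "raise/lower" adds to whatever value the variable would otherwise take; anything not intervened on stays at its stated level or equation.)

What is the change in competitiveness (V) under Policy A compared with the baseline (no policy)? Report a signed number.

Baseline:
  U = 147
  V = 215 − 2·147 = -79
Policy A (U + 43):
  U = 147 + 43 = 190
  V = 215 − 2·190 = -165
Change in V: -165 − (-79) = -86

-86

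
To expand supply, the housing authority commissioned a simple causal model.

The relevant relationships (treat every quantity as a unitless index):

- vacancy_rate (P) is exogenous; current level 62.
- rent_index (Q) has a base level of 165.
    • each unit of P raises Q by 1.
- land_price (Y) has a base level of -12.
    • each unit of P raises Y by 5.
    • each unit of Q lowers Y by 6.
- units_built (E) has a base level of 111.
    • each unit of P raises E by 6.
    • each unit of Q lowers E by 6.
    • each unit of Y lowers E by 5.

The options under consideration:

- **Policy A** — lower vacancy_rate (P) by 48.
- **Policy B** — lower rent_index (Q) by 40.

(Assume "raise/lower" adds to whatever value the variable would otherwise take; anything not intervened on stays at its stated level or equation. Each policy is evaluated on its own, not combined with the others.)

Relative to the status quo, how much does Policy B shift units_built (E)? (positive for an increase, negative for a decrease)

-960

Baseline:
  P = 62
  Q = 165 + 62 = 227
  Y = -12 + 5·62 − 6·227 = -1064
  E = 111 + 6·62 − 6·227 − 5·(-1064) = 4441
Policy B (Q − 40):
  P = 62
  Q = 165 + 62 (−40 from intervention) = 187
  Y = -12 + 5·62 − 6·187 = -824
  E = 111 + 6·62 − 6·187 − 5·(-824) = 3481
Change in E: 3481 − 4441 = -960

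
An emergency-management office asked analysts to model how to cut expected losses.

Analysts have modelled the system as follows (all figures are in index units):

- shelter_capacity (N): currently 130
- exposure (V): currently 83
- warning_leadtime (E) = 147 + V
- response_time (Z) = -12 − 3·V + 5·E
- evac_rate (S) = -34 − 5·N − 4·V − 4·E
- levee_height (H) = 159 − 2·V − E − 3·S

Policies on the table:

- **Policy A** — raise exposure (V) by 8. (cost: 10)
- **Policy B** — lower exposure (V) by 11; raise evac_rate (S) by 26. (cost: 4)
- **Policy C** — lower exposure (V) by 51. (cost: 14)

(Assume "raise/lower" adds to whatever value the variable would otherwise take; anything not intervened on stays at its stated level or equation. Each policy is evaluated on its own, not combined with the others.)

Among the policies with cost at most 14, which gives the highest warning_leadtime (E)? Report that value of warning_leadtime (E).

Policy A (V + 8):
  V = 83 + 8 = 91
  E = 147 + 91 = 238
Policy B (V − 11, S + 26):
  V = 83 − 11 = 72
  E = 147 + 72 = 219
Policy C (V − 51):
  V = 83 − 51 = 32
  E = 147 + 32 = 179
Comparing — Policy A: E=238, Policy B: E=219, Policy C: E=179. Highest is 238 (Policy A).

238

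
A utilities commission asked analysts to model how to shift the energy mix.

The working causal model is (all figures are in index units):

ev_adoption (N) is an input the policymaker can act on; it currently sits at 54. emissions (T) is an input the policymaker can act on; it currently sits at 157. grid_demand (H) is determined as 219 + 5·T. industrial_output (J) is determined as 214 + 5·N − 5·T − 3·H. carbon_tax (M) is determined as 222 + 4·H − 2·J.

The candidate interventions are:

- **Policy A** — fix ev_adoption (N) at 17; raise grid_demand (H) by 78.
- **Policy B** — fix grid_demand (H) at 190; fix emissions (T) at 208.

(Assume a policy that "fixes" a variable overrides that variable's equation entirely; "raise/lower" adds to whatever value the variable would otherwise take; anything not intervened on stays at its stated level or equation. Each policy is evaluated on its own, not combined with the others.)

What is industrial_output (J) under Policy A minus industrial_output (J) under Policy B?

-2606

Policy A (N := 17, H + 78):
  N = 17
  T = 157
  H = 219 + 5·157 (+78 from intervention) = 1082
  J = 214 + 5·17 − 5·157 − 3·1082 = -3732
Policy B (H := 190, T := 208):
  N = 54
  T = 208
  H = 190
  J = 214 + 5·54 − 5·208 − 3·190 = -1126
J: -3732 − (-1126) = -2606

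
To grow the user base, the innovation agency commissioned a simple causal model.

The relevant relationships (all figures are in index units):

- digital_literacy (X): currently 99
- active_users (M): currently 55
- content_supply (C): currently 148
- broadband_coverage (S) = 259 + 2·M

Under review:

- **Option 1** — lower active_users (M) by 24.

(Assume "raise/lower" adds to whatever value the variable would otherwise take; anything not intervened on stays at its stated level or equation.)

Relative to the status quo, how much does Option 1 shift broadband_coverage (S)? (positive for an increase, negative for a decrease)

Baseline:
  M = 55
  S = 259 + 2·55 = 369
Option 1 (M − 24):
  M = 55 − 24 = 31
  S = 259 + 2·31 = 321
Change in S: 321 − 369 = -48

-48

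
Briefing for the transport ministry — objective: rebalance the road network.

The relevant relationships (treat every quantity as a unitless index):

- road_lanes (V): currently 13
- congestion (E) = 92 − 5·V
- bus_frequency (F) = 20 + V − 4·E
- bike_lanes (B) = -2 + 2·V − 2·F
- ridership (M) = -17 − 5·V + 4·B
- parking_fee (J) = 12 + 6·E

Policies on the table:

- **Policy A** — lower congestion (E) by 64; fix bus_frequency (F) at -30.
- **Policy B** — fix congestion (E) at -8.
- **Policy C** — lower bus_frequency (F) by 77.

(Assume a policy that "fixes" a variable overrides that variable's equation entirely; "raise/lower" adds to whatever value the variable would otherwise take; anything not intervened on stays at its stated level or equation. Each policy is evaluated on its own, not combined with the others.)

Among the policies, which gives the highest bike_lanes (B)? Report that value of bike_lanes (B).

328

Policy A (E − 64, F := -30):
  V = 13
  E = 92 − 5·13 (−64 from intervention) = -37
  F = -30
  B = -2 + 2·13 − 2·(-30) = 84
Policy B (E := -8):
  V = 13
  E = -8
  F = 20 + 13 − 4·(-8) = 65
  B = -2 + 2·13 − 2·65 = -106
Policy C (F − 77):
  V = 13
  E = 92 − 5·13 = 27
  F = 20 + 13 − 4·27 (−77 from intervention) = -152
  B = -2 + 2·13 − 2·(-152) = 328
Comparing — Policy A: B=84, Policy B: B=-106, Policy C: B=328. Highest is 328 (Policy C).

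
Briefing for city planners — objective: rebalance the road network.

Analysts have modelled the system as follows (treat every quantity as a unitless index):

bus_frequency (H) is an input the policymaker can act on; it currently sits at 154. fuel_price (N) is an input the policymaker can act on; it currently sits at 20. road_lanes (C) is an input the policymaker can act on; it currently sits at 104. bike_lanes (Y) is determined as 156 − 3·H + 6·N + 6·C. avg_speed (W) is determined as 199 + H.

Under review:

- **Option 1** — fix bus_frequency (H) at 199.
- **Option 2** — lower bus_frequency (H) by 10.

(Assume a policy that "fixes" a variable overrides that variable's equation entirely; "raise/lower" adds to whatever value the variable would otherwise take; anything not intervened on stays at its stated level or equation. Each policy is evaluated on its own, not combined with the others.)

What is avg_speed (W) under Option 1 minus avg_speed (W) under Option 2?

55

Option 1 (H := 199):
  H = 199
  W = 199 + 199 = 398
Option 2 (H − 10):
  H = 154 − 10 = 144
  W = 199 + 144 = 343
W: 398 − 343 = 55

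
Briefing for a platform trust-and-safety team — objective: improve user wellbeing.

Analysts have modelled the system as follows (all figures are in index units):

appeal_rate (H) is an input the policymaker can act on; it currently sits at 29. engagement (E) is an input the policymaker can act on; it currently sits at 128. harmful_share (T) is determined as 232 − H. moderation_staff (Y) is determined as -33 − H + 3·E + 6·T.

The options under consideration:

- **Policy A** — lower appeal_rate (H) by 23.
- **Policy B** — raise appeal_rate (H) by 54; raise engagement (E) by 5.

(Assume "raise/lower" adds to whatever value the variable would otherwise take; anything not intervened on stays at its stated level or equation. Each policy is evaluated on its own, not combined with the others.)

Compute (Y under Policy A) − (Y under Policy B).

524

Policy A (H − 23):
  H = 29 − 23 = 6
  E = 128
  T = 232 − 6 = 226
  Y = -33 − 6 + 3·128 + 6·226 = 1701
Policy B (H + 54, E + 5):
  H = 29 + 54 = 83
  E = 128 + 5 = 133
  T = 232 − 83 = 149
  Y = -33 − 83 + 3·133 + 6·149 = 1177
Y: 1701 − 1177 = 524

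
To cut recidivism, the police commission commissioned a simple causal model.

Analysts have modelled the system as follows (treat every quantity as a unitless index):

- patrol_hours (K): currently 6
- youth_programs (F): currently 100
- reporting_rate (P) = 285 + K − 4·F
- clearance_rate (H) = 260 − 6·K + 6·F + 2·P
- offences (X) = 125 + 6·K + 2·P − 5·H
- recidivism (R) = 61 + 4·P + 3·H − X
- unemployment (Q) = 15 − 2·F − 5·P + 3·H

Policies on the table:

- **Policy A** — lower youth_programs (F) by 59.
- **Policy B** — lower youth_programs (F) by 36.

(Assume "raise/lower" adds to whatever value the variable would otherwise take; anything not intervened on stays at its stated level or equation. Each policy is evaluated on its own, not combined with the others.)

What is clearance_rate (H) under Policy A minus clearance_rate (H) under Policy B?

Policy A (F − 59):
  K = 6
  F = 100 − 59 = 41
  P = 285 + 6 − 4·41 = 127
  H = 260 − 6·6 + 6·41 + 2·127 = 724
Policy B (F − 36):
  K = 6
  F = 100 − 36 = 64
  P = 285 + 6 − 4·64 = 35
  H = 260 − 6·6 + 6·64 + 2·35 = 678
H: 724 − 678 = 46

46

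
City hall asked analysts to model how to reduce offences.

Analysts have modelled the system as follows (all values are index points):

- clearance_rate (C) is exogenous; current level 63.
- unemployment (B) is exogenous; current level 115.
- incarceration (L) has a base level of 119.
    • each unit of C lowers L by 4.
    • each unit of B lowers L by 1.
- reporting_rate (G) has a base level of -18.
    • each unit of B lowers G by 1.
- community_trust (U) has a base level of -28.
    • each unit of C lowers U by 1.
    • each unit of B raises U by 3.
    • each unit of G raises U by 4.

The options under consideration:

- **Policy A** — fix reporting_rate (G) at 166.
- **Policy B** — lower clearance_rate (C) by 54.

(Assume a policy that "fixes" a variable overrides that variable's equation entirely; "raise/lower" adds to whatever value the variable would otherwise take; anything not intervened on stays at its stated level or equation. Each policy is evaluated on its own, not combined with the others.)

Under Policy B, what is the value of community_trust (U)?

-224

Policy B (C − 54):
  C = 63 − 54 = 9
  B = 115
  G = -18 − 115 = -133
  U = -28 − 9 + 3·115 + 4·(-133) = -224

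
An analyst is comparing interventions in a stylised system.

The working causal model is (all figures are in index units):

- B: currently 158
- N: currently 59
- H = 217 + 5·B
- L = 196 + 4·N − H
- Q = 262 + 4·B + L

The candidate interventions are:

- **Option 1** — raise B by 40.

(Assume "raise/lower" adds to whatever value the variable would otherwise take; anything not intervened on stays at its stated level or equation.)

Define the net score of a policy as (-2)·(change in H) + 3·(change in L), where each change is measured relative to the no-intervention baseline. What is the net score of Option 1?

Baseline:
  B = 158
  N = 59
  H = 217 + 5·158 = 1007
  L = 196 + 4·59 − 1007 = -575
Option 1 (B + 40):
  B = 158 + 40 = 198
  N = 59
  H = 217 + 5·198 = 1207
  L = 196 + 4·59 − 1207 = -775
ΔH = 1207 − 1007 = 200; ΔL = -775 − (-575) = -200
Score = (-2)·200 + 3·(-200) = -1000

-1000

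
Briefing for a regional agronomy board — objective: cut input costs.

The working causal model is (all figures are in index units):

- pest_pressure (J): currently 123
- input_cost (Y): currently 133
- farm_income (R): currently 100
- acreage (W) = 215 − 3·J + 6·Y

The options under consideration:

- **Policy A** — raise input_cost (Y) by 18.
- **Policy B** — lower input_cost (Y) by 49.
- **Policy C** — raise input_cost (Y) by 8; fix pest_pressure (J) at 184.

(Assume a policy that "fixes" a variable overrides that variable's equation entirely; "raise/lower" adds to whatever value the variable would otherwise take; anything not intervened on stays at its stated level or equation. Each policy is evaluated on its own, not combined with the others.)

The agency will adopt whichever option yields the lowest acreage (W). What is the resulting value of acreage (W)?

350

Policy A (Y + 18):
  J = 123
  Y = 133 + 18 = 151
  W = 215 − 3·123 + 6·151 = 752
Policy B (Y − 49):
  J = 123
  Y = 133 − 49 = 84
  W = 215 − 3·123 + 6·84 = 350
Policy C (Y + 8, J := 184):
  J = 184
  Y = 133 + 8 = 141
  W = 215 − 3·184 + 6·141 = 509
Comparing — Policy A: W=752, Policy B: W=350, Policy C: W=509. Lowest is 350 (Policy B).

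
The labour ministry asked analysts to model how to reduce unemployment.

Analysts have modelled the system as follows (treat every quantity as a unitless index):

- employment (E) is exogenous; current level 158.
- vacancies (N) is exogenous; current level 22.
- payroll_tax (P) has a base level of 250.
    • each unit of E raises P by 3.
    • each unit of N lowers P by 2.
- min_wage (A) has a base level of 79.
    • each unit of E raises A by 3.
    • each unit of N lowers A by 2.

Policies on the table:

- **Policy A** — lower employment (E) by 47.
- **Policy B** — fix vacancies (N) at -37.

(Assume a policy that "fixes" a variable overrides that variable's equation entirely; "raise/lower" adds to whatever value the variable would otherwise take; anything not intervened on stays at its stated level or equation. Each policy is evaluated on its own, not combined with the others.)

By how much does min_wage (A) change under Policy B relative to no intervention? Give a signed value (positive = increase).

118

Baseline:
  E = 158
  N = 22
  A = 79 + 3·158 − 2·22 = 509
Policy B (N := -37):
  E = 158
  N = -37
  A = 79 + 3·158 − 2·(-37) = 627
Change in A: 627 − 509 = 118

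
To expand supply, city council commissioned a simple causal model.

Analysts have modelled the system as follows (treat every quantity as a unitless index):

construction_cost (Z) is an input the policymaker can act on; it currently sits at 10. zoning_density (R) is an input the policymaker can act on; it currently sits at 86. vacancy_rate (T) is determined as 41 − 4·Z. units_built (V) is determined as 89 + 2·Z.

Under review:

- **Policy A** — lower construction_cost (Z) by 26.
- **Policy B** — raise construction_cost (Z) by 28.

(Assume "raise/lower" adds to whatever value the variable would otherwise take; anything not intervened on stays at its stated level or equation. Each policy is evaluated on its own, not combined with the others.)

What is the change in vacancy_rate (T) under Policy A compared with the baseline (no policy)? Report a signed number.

104

Baseline:
  Z = 10
  T = 41 − 4·10 = 1
Policy A (Z − 26):
  Z = 10 − 26 = -16
  T = 41 − 4·(-16) = 105
Change in T: 105 − 1 = 104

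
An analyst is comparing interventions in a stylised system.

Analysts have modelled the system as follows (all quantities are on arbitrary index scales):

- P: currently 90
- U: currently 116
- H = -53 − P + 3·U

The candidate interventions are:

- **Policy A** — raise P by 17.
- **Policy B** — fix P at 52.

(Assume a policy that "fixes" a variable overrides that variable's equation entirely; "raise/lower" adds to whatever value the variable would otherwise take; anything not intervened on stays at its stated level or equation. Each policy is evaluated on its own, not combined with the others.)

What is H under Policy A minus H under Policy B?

-55

Policy A (P + 17):
  P = 90 + 17 = 107
  U = 116
  H = -53 − 107 + 3·116 = 188
Policy B (P := 52):
  P = 52
  U = 116
  H = -53 − 52 + 3·116 = 243
H: 188 − 243 = -55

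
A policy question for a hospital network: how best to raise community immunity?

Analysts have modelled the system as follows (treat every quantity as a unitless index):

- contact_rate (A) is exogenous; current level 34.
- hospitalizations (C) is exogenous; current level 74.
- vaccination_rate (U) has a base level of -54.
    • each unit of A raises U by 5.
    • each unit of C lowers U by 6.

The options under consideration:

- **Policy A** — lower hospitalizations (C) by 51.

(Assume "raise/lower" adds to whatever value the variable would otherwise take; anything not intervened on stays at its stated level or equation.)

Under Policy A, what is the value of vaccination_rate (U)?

-22

Policy A (C − 51):
  A = 34
  C = 74 − 51 = 23
  U = -54 + 5·34 − 6·23 = -22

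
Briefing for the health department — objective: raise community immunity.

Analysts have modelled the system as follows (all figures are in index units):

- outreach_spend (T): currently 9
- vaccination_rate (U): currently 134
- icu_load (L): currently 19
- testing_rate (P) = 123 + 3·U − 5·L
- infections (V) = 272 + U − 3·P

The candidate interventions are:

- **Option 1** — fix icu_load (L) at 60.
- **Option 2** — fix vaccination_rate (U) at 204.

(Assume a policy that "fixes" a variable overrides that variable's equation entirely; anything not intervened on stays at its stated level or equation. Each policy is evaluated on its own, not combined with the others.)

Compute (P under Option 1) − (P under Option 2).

-415

Option 1 (L := 60):
  U = 134
  L = 60
  P = 123 + 3·134 − 5·60 = 225
Option 2 (U := 204):
  U = 204
  L = 19
  P = 123 + 3·204 − 5·19 = 640
P: 225 − 640 = -415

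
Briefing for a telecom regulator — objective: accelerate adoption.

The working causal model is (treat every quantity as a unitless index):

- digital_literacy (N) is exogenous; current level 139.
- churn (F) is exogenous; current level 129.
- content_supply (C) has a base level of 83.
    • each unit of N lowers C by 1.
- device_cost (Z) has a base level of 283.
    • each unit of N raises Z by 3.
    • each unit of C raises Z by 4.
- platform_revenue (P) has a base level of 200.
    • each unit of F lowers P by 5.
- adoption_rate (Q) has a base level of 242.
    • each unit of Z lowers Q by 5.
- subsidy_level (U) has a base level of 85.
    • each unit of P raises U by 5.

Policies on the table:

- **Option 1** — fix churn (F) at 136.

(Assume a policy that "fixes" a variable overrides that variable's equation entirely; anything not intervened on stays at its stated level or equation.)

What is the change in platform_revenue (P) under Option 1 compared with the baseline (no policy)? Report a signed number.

Baseline:
  F = 129
  P = 200 − 5·129 = -445
Option 1 (F := 136):
  F = 136
  P = 200 − 5·136 = -480
Change in P: -480 − (-445) = -35

-35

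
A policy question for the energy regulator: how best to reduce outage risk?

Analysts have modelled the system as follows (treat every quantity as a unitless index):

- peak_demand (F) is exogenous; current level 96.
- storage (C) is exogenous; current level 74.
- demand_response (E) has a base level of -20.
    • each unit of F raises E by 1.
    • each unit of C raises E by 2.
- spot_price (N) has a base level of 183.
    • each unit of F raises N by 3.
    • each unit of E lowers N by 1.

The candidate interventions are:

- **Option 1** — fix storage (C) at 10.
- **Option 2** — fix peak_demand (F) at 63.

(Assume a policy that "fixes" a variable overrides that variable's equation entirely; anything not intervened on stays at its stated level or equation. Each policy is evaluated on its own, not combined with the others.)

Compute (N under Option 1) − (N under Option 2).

194

Option 1 (C := 10):
  F = 96
  C = 10
  E = -20 + 96 + 2·10 = 96
  N = 183 + 3·96 − 96 = 375
Option 2 (F := 63):
  F = 63
  C = 74
  E = -20 + 63 + 2·74 = 191
  N = 183 + 3·63 − 191 = 181
N: 375 − 181 = 194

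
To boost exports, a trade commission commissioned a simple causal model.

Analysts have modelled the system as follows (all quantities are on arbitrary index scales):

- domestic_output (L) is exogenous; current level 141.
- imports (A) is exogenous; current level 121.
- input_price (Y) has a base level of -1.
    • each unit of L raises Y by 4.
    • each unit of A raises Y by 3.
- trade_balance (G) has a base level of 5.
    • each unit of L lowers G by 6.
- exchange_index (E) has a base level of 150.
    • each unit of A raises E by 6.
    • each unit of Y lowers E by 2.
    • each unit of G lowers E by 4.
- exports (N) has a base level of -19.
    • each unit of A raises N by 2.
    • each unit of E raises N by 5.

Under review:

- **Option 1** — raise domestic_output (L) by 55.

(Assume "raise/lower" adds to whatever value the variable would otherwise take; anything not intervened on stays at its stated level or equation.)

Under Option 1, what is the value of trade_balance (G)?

-1171

Option 1 (L + 55):
  L = 141 + 55 = 196
  G = 5 − 6·196 = -1171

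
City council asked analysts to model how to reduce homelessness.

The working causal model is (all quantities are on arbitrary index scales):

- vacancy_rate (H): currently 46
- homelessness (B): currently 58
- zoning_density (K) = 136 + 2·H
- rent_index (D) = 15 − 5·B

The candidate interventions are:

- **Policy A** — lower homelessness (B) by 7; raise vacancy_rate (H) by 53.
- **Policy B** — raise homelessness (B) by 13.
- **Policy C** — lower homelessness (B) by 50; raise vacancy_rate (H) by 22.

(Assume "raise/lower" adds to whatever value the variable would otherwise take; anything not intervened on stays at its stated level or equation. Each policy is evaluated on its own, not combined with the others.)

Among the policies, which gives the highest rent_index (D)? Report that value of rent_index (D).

Policy A (B − 7, H + 53):
  B = 58 − 7 = 51
  D = 15 − 5·51 = -240
Policy B (B + 13):
  B = 58 + 13 = 71
  D = 15 − 5·71 = -340
Policy C (B − 50, H + 22):
  B = 58 − 50 = 8
  D = 15 − 5·8 = -25
Comparing — Policy A: D=-240, Policy B: D=-340, Policy C: D=-25. Highest is -25 (Policy C).

-25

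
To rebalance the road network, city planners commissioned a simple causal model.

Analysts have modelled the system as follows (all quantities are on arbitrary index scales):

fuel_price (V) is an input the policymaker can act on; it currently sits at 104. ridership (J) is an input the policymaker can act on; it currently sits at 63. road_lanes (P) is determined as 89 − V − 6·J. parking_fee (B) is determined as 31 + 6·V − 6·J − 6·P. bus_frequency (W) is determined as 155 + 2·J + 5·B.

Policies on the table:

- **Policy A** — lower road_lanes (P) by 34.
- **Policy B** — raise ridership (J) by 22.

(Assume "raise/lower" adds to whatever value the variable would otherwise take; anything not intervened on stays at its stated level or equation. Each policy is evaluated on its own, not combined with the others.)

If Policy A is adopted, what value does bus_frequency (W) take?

Policy A (P − 34):
  V = 104
  J = 63
  P = 89 − 104 − 6·63 (−34 from intervention) = -427
  B = 31 + 6·104 − 6·63 − 6·(-427) = 2839
  W = 155 + 2·63 + 5·2839 = 14476

14476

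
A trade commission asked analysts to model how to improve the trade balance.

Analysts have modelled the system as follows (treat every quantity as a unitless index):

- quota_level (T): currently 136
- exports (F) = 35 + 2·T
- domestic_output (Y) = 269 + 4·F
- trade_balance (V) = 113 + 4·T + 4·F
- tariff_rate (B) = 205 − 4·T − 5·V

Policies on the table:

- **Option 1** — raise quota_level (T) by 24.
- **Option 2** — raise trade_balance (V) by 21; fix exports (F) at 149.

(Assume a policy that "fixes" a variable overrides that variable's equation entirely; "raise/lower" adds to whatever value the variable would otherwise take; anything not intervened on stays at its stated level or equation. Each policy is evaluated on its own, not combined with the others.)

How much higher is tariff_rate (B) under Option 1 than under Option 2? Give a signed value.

-4591

Option 1 (T + 24):
  T = 136 + 24 = 160
  F = 35 + 2·160 = 355
  V = 113 + 4·160 + 4·355 = 2173
  B = 205 − 4·160 − 5·2173 = -11300
Option 2 (V + 21, F := 149):
  T = 136
  F = 149
  V = 113 + 4·136 + 4·149 (+21 from intervention) = 1274
  B = 205 − 4·136 − 5·1274 = -6709
B: -11300 − (-6709) = -4591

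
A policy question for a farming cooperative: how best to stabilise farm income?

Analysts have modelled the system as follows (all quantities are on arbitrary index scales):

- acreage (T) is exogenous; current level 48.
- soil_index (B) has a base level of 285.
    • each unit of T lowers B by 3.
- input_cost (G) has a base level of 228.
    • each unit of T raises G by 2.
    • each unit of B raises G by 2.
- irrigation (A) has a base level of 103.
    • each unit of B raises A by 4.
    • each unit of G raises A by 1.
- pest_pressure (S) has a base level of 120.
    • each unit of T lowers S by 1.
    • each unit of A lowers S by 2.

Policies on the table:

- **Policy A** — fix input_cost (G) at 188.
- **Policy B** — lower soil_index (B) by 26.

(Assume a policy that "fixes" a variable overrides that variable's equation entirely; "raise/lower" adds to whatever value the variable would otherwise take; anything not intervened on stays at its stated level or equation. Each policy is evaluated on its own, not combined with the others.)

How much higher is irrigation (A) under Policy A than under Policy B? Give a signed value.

Policy A (G := 188):
  T = 48
  B = 285 − 3·48 = 141
  G = 188
  A = 103 + 4·141 + 188 = 855
Policy B (B − 26):
  T = 48
  B = 285 − 3·48 (−26 from intervention) = 115
  G = 228 + 2·48 + 2·115 = 554
  A = 103 + 4·115 + 554 = 1117
A: 855 − 1117 = -262

-262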